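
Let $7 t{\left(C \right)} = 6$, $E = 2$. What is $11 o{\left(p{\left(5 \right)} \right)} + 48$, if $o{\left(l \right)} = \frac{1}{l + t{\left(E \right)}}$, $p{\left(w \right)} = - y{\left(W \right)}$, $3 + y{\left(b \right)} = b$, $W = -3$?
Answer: $\frac{2381}{48} \approx 49.604$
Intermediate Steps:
$t{\left(C \right)} = \frac{6}{7}$ ($t{\left(C \right)} = \frac{1}{7} \cdot 6 = \frac{6}{7}$)
$y{\left(b \right)} = -3 + b$
$p{\left(w \right)} = 6$ ($p{\left(w \right)} = - (-3 - 3) = \left(-1\right) \left(-6\right) = 6$)
$o{\left(l \right)} = \frac{1}{\frac{6}{7} + l}$ ($o{\left(l \right)} = \frac{1}{l + \frac{6}{7}} = \frac{1}{\frac{6}{7} + l}$)
$11 o{\left(p{\left(5 \right)} \right)} + 48 = 11 \frac{7}{6 + 7 \cdot 6} + 48 = 11 \frac{7}{6 + 42} + 48 = 11 \cdot \frac{7}{48} + 48 = \frac{77}{48} + 48 = \frac{2381}{48}$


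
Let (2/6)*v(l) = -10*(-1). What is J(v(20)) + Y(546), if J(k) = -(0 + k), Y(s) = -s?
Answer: -576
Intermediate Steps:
v(l) = 30 (v(l) = 3*(-10*(-1)) = 3*10 = 30)
J(k) = -k
J(v(20)) + Y(546) = -1*30 - 1*546 = -30 - 546 = -576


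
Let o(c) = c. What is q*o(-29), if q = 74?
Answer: -2146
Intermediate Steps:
q*o(-29) = 74*(-29) = -2146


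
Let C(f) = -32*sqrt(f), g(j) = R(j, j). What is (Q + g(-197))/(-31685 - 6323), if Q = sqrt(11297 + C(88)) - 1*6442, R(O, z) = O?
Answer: 6639/38008 - sqrt(11297 - 64*sqrt(22))/38008 ≈ 0.17191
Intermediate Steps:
g(j) = j
Q = -6442 + sqrt(11297 - 64*sqrt(22)) (Q = sqrt(11297 - 64*sqrt(22)) - 1*6442 = sqrt(11297 - 64*sqrt(22)) - 6442 = -6442 + sqrt(11297 - 64*sqrt(22)) ≈ -6337.1)
(Q + g(-197))/(-31685 - 6323) = ((-6442 + sqrt(11297 - 64*sqrt(22))) - 197)/(-31685 - 6323) = (-6639 + sqrt(11297 - 64*sqrt(22)))/(-38008) = (-6639 + sqrt(11297 - 64*sqrt(22)))*(-1/38008) = 6639/38008 - sqrt(11297 - 64*sqrt(22))/38008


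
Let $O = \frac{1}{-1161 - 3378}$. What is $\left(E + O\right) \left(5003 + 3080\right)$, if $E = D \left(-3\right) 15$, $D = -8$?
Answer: $\frac{13207937237}{4539} \approx 2.9099 \cdot 10^{6}$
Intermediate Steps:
$E = 360$ ($E = \left(-8\right) \left(-3\right) 15 = 24 \cdot 15 = 360$)
$O = - \frac{1}{4539}$ ($O = \frac{1}{-4539} = - \frac{1}{4539} \approx -0.00022031$)
$\left(E + O\right) \left(5003 + 3080\right) = \left(360 - \frac{1}{4539}\right) \left(5003 + 3080\right) = \frac{1634039}{4539} \cdot 8083 = \frac{13207937237}{4539}$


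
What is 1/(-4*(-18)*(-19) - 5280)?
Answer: -1/6648 ≈ -0.00015042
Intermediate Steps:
1/(-4*(-18)*(-19) - 5280) = 1/(72*(-19) - 5280) = 1/(-1368 - 5280) = 1/(-6648) = -1/6648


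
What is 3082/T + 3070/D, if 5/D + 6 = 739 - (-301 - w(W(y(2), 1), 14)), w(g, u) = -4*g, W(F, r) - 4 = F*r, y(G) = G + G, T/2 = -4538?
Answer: 2791903123/4538 ≈ 6.1523e+5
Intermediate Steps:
T = -9076 (T = 2*(-4538) = -9076)
y(G) = 2*G
W(F, r) = 4 + F*r
D = 5/1002 (D = 5/(-6 + (739 - (-301 - (-4)*(4 + (2*2)*1)))) = 5/(-6 + (739 - (-301 - (-4)*(4 + 4*1)))) = 5/(-6 + (739 - (-301 - (-4)*(4 + 4)))) = 5/(-6 + (739 - (-301 - (-4)*8))) = 5/(-6 + (739 - (-301 - 1*(-32)))) = 5/(-6 + (739 - (-301 + 32))) = 5/(-6 + (739 - 1*(-269))) = 5/(-6 + (739 + 269)) = 5/(-6 + 1008) = 5/1002 ≈ 0.0049900)
3082/T + 3070/D = 3082/(-9076) + 3070/(5/1002) = 3082*(-1/9076) + 3070*(1002/5) = -1541/4538 + 615228 = 2791903123/4538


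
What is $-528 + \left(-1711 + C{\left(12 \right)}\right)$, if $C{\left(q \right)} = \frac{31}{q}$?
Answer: $- \frac{26837}{12} \approx -2236.4$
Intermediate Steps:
$-528 + \left(-1711 + C{\left(12 \right)}\right) = -528 - \left(1711 - \frac{31}{12}\right) = -528 + \left(-1711 + 31 \cdot \frac{1}{12}\right) = -528 + \left(-1711 + \frac{31}{12}\right) = -528 - \frac{20501}{12} = - \frac{26837}{12}$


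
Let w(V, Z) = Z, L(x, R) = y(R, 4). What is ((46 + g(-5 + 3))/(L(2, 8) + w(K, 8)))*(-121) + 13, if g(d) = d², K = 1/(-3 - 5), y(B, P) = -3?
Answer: -1197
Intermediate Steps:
L(x, R) = -3
K = -⅛ (K = 1/(-8) = -⅛ ≈ -0.12500)
((46 + g(-5 + 3))/(L(2, 8) + w(K, 8)))*(-121) + 13 = ((46 + (-5 + 3)²)/(-3 + 8))*(-121) + 13 = ((46 + (-2)²)/5)*(-121) + 13 = ((46 + 4)*(⅕))*(-121) + 13 = (50*(⅕))*(-121) + 13 = 10*(-121) + 13 = -1210 + 13 = -1197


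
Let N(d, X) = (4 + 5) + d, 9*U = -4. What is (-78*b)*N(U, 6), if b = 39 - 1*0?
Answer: -26026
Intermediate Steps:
U = -4/9 (U = (1/9)*(-4) = -4/9 ≈ -0.44444)
N(d, X) = 9 + d
b = 39 (b = 39 + 0 = 39)
(-78*b)*N(U, 6) = (-78*39)*(9 - 4/9) = -3042*77/9 = -26026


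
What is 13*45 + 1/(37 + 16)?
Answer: 31006/53 ≈ 585.02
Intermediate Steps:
13*45 + 1/(37 + 16) = 585 + 1/53 = 31006/53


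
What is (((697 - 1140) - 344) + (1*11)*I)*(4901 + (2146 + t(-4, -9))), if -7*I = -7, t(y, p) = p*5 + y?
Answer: -5430448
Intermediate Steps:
t(y, p) = y + 5*p (t(y, p) = 5*p + y = y + 5*p)
I = 1 (I = -⅐*(-7) = 1)
(((697 - 1140) - 344) + (1*11)*I)*(4901 + (2146 + t(-4, -9))) = (((697 - 1140) - 344) + (1*11)*1)*(4901 + (2146 + (-4 + 5*(-9)))) = ((-443 - 344) + 11*1)*(4901 + (2146 + (-4 - 45))) = (-787 + 11)*(4901 + (2146 - 49)) = -776*(4901 + 2097) = -776*6998 = -5430448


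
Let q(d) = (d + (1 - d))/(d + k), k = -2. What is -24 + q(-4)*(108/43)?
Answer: -1050/43 ≈ -24.419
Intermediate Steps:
q(d) = 1/(-2 + d) (q(d) = (d + (1 - d))/(d - 2) = 1/(-2 + d))
-24 + q(-4)*(108/43) = -24 + (108/43)/(-2 - 4) = -24 + (108*(1/43))/(-6) = -24 - ⅙*108/43 = -24 - 18/43 = -1050/43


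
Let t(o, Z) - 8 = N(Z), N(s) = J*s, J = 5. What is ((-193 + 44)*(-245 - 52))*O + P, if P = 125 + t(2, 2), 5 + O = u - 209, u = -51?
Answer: -11726902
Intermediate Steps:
N(s) = 5*s
t(o, Z) = 8 + 5*Z
O = -265 (O = -5 + (-51 - 209) = -5 - 260 = -265)
P = 143 (P = 125 + (8 + 5*2) = 125 + (8 + 10) = 125 + 18 = 143)
((-193 + 44)*(-245 - 52))*O + P = ((-193 + 44)*(-245 - 52))*(-265) + 143 = -149*(-297)*(-265) + 143 = 44253*(-265) + 143 = -11727045 + 143 = -11726902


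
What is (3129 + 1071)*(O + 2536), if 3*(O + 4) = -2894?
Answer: 6582800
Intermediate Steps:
O = -2906/3 (O = -4 + (1/3)*(-2894) = -4 - 2894/3 = -2906/3 ≈ -968.67)
(3129 + 1071)*(O + 2536) = (3129 + 1071)*(-2906/3 + 2536) = 4200*(4702/3) = 6582800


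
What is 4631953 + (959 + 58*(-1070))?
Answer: 4570852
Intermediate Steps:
4631953 + (959 + 58*(-1070)) = 4631953 + (959 - 62060) = 4631953 - 61101 = 4570852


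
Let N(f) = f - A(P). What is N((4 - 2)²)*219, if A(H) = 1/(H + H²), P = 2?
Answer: 1679/2 ≈ 839.50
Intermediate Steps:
N(f) = -⅙ + f (N(f) = f - 1/(2*(1 + 2)) = f - 1/(2*3) = f - 1*⅙ = f - ⅙ = -⅙ + f)
N((4 - 2)²)*219 = (-⅙ + (4 - 2)²)*219 = (-⅙ + 2²)*219 = (-⅙ + 4)*219 = (23/6)*219 = 1679/2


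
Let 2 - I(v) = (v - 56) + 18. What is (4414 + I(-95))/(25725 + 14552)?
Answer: 4549/40277 ≈ 0.11294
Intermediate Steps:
I(v) = 40 - v (I(v) = 2 - ((v - 56) + 18) = 2 - ((-56 + v) + 18) = 2 - (-38 + v) = 2 + (38 - v) = 40 - v)
(4414 + I(-95))/(25725 + 14552) = (4414 + (40 - 1*(-95)))/(25725 + 14552) = (4414 + (40 + 95))/40277 = (4414 + 135)*(1/40277) = 4549*(1/40277) = 4549/40277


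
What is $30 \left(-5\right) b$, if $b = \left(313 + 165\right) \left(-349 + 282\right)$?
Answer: $4803900$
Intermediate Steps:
$b = -32026$ ($b = 478 \left(-67\right) = -32026$)
$30 \left(-5\right) b = 30 \left(-5\right) \left(-32026\right) = \left(-150\right) \left(-32026\right) = 4803900$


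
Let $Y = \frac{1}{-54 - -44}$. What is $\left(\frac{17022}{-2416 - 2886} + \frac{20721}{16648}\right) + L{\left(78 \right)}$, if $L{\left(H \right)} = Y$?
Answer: $- \frac{455865709}{220669240} \approx -2.0658$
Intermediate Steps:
$Y = - \frac{1}{10}$ ($Y = \frac{1}{-54 + 44} = \frac{1}{-10} = - \frac{1}{10} \approx -0.1$)
$L{\left(H \right)} = - \frac{1}{10}$
$\left(\frac{17022}{-2416 - 2886} + \frac{20721}{16648}\right) + L{\left(78 \right)} = \left(\frac{17022}{-2416 - 2886} + \frac{20721}{16648}\right) - \frac{1}{10} = \left(\frac{17022}{-5302} + 20721 \cdot \frac{1}{16648}\right) - \frac{1}{10} = \left(17022 \left(- \frac{1}{5302}\right) + \frac{20721}{16648}\right) - \frac{1}{10} = \left(- \frac{8511}{2651} + \frac{20721}{16648}\right) - \frac{1}{10} = - \frac{86759757}{44133848} - \frac{1}{10} = - \frac{455865709}{220669240}$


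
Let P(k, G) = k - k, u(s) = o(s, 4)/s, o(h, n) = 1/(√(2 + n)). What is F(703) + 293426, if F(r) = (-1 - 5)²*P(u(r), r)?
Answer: 293426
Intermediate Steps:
o(h, n) = (2 + n)^(-½)
u(s) = √6/(6*s) (u(s) = 1/(√(2 + 4)*s) = 1/(√6*s) = (√6/6)/s = √6/(6*s))
P(k, G) = 0
F(r) = 0 (F(r) = (-1 - 5)²*0 = (-6)²*0 = 36*0 = 0)
F(703) + 293426 = 0 + 293426 = 293426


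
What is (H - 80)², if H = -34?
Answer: 12996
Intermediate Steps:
(H - 80)² = (-34 - 80)² = (-114)² = 12996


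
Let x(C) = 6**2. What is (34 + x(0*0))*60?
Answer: 4200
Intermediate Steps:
x(C) = 36
(34 + x(0*0))*60 = (34 + 36)*60 = 70*60 = 4200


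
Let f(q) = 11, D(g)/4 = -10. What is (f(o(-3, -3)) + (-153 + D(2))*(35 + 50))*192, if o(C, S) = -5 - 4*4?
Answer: -3147648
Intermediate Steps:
o(C, S) = -21 (o(C, S) = -5 - 16 = -21)
D(g) = -40 (D(g) = 4*(-10) = -40)
(f(o(-3, -3)) + (-153 + D(2))*(35 + 50))*192 = (11 + (-153 - 40)*(35 + 50))*192 = (11 - 193*85)*192 = (11 - 16405)*192 = -16394*192 = -3147648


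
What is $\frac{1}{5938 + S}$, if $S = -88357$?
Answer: $- \frac{1}{82419} \approx -1.2133 \cdot 10^{-5}$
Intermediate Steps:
$\frac{1}{5938 + S} = \frac{1}{5938 - 88357} = \frac{1}{-82419} = - \frac{1}{82419}$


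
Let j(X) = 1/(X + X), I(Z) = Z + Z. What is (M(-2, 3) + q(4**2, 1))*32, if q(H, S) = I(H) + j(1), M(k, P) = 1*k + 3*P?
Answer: 1264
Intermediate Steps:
I(Z) = 2*Z
M(k, P) = k + 3*P
j(X) = 1/(2*X)
q(H, S) = 1/2 + 2*H (q(H, S) = 2*H + (1/2)/1 = 2*H + (1/2)*1 = 2*H + 1/2 = 1/2 + 2*H)
(M(-2, 3) + q(4**2, 1))*32 = ((-2 + 3*3) + (1/2 + 2*4**2))*32 = ((-2 + 9) + (1/2 + 2*16))*32 = (7 + (1/2 + 32))*32 = (7 + 65/2)*32 = (79/2)*32 = 1264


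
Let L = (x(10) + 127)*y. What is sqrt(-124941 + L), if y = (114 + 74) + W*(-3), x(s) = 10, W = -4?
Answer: I*sqrt(97541) ≈ 312.32*I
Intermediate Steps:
y = 200 (y = (114 + 74) - 4*(-3) = 188 + 12 = 200)
L = 27400 (L = (10 + 127)*200 = 137*200 = 27400)
sqrt(-124941 + L) = sqrt(-124941 + 27400) = sqrt(-97541) = I*sqrt(97541)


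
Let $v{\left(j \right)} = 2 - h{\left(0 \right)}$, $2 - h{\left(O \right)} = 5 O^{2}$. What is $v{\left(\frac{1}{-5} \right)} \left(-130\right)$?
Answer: $0$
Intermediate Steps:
$h{\left(O \right)} = 2 - 5 O^{2}$
$v{\left(j \right)} = 0$ ($v{\left(j \right)} = 2 - \left(2 - 5 \cdot 0^{2}\right) = 2 - \left(2 - 0\right) = 2 - \left(2 + 0\right) = 2 - 2 = 0$)
$v{\left(\frac{1}{-5} \right)} \left(-130\right) = 0 \left(-130\right) = 0$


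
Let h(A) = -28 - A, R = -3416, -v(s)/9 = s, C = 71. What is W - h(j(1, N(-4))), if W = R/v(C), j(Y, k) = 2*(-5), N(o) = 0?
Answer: 14918/639 ≈ 23.346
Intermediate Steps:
v(s) = -9*s
j(Y, k) = -10
W = 3416/639 (W = -3416/((-9*71)) = -3416/(-639) = -3416*(-1/639) = 3416/639 ≈ 5.3459)
W - h(j(1, N(-4))) = 3416/639 - (-28 - 1*(-10)) = 3416/639 - (-28 + 10) = 3416/639 - 1*(-18) = 3416/639 + 18 = 14918/639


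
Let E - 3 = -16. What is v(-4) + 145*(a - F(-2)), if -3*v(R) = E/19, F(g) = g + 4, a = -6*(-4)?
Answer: 181843/57 ≈ 3190.2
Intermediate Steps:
E = -13 (E = 3 - 16 = -13)
a = 24
F(g) = 4 + g
v(R) = 13/57 (v(R) = -(-13)/(3*19) = -⅓*(-13/19) = 13/57)
v(-4) + 145*(a - F(-2)) = 13/57 + 145*(24 - (4 - 2)) = 13/57 + 145*(24 - 1*2) = 13/57 + 145*(24 - 2) = 13/57 + 145*22 = 13/57 + 3190 = 181843/57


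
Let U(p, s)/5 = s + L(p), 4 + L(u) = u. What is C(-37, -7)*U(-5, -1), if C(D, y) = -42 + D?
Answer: 3950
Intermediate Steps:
L(u) = -4 + u
U(p, s) = -20 + 5*p + 5*s (U(p, s) = 5*(s + (-4 + p)) = 5*(-4 + p + s) = -20 + 5*p + 5*s)
C(-37, -7)*U(-5, -1) = (-42 - 37)*(-20 + 5*(-5) + 5*(-1)) = -79*(-20 - 25 - 5) = -79*(-50) = 3950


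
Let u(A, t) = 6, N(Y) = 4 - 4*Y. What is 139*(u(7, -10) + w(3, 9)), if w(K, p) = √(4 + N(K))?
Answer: 834 + 278*I ≈ 834.0 + 278.0*I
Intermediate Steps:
w(K, p) = √(8 - 4*K) (w(K, p) = √(4 + (4 - 4*K)) = √(8 - 4*K))
139*(u(7, -10) + w(3, 9)) = 139*(6 + 2*√(2 - 1*3)) = 139*(6 + 2*√(2 - 3)) = 139*(6 + 2*√(-1)) = 139*(6 + 2*I) = 834 + 278*I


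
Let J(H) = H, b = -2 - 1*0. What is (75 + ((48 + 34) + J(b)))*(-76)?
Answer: -11780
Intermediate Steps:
b = -2 (b = -2 + 0 = -2)
(75 + ((48 + 34) + J(b)))*(-76) = (75 + ((48 + 34) - 2))*(-76) = (75 + (82 - 2))*(-76) = (75 + 80)*(-76) = 155*(-76) = -11780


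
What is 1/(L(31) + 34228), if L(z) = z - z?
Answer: 1/34228 ≈ 2.9216e-5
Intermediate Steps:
L(z) = 0
1/(L(31) + 34228) = 1/(0 + 34228) = 1/34228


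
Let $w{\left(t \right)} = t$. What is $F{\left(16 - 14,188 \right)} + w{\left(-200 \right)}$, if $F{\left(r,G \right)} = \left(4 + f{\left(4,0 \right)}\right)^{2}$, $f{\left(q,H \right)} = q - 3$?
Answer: $-175$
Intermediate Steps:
$f{\left(q,H \right)} = -3 + q$
$F{\left(r,G \right)} = 25$ ($F{\left(r,G \right)} = \left(4 + \left(-3 + 4\right)\right)^{2} = \left(4 + 1\right)^{2} = 5^{2} = 25$)
$F{\left(16 - 14,188 \right)} + w{\left(-200 \right)} = 25 - 200 = -175$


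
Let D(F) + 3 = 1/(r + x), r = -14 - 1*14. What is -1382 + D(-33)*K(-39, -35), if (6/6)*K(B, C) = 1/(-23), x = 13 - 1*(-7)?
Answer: -254263/184 ≈ -1381.9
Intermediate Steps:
x = 20 (x = 13 + 7 = 20)
r = -28 (r = -14 - 14 = -28)
D(F) = -25/8 (D(F) = -3 + 1/(-28 + 20) = -3 + 1/(-8) = -3 - ⅛ = -25/8)
K(B, C) = -1/23 (K(B, C) = 1/(-23) = 1*(-1/23) = -1/23)
-1382 + D(-33)*K(-39, -35) = -1382 - 25/8*(-1/23) = -1382 + 25/184 = -254263/184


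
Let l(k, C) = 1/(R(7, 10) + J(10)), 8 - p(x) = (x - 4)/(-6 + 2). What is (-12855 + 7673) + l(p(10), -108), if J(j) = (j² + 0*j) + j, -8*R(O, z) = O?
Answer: -4523878/873 ≈ -5182.0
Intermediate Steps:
R(O, z) = -O/8
J(j) = j + j² (J(j) = (j² + 0) + j = j² + j = j + j²)
p(x) = 7 + x/4 (p(x) = 8 - (x - 4)/(-6 + 2) = 8 - (-4 + x)/(-4) = 8 - (-4 + x)*(-1)/4 = 8 - (1 - x/4) = 8 + (-1 + x/4) = 7 + x/4)
l(k, C) = 8/873 (l(k, C) = 1/(-⅛*7 + 10*(1 + 10)) = 1/(-7/8 + 10*11) = 1/(-7/8 + 110) = 1/(873/8) = 8/873)
(-12855 + 7673) + l(p(10), -108) = (-12855 + 7673) + 8/873 = -5182 + 8/873 = -4523878/873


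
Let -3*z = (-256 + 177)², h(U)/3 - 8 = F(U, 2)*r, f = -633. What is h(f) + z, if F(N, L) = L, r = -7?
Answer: -6295/3 ≈ -2098.3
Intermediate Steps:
h(U) = -18 (h(U) = 24 + 3*(2*(-7)) = 24 + 3*(-14) = 24 - 42 = -18)
z = -6241/3 (z = -(-256 + 177)²/3 = -⅓*(-79)² = -⅓*6241 = -6241/3 ≈ -2080.3)
h(f) + z = -18 - 6241/3 = -6295/3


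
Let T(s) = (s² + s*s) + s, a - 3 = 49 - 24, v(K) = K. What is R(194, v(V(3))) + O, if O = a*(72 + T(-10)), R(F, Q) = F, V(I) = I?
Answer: 7530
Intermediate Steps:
a = 28 (a = 3 + (49 - 24) = 3 + 25 = 28)
T(s) = s + 2*s² (T(s) = (s² + s²) + s = 2*s² + s = s + 2*s²)
O = 7336 (O = 28*(72 - 10*(1 + 2*(-10))) = 28*(72 - 10*(1 - 20)) = 28*(72 - 10*(-19)) = 28*(72 + 190) = 28*262 = 7336)
R(194, v(V(3))) + O = 194 + 7336 = 7530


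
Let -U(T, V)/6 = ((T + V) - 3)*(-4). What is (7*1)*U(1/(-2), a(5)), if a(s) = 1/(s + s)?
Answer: -2856/5 ≈ -571.20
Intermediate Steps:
a(s) = 1/(2*s)
U(T, V) = -72 + 24*T + 24*V (U(T, V) = -6*((T + V) - 3)*(-4) = -6*(-3 + T + V)*(-4) = -6*(12 - 4*T - 4*V) = -72 + 24*T + 24*V)
(7*1)*U(1/(-2), a(5)) = (7*1)*(-72 + 24/(-2) + 24*((1/2)/5)) = 7*(-72 + 24*(-1/2) + 24*((1/2)*(1/5))) = 7*(-72 - 12 + 24*(1/10)) = 7*(-72 - 12 + 12/5) = 7*(-408/5) = -2856/5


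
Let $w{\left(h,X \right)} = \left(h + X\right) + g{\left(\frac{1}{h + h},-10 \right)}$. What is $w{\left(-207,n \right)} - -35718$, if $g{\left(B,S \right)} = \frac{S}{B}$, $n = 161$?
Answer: $39812$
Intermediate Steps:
$w{\left(h,X \right)} = X - 19 h$ ($w{\left(h,X \right)} = \left(h + X\right) - \frac{10}{\frac{1}{h + h}} = \left(X + h\right) - \frac{10}{\frac{1}{2 h}} = \left(X + h\right) - \frac{10}{\frac{1}{2} \frac{1}{h}} = \left(X + h\right) - 10 \cdot 2 h = \left(X + h\right) - 20 h = X - 19 h$)
$w{\left(-207,n \right)} - -35718 = \left(161 - -3933\right) - -35718 = \left(161 + 3933\right) + 35718 = 4094 + 35718 = 39812$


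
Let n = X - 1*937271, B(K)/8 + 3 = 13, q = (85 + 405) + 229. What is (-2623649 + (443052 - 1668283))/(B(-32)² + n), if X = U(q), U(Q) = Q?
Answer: 481110/116269 ≈ 4.1379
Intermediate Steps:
q = 719 (q = 490 + 229 = 719)
B(K) = 80 (B(K) = -24 + 8*13 = -24 + 104 = 80)
X = 719
n = -936552 (n = 719 - 1*937271 = 719 - 937271 = -936552)
(-2623649 + (443052 - 1668283))/(B(-32)² + n) = (-2623649 + (443052 - 1668283))/(80² - 936552) = (-2623649 - 1225231)/(6400 - 936552) = -3848880/(-930152) = -3848880*(-1/930152) = 481110/116269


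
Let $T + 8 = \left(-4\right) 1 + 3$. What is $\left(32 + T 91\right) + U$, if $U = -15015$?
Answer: $-15802$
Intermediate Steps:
$T = -9$ ($T = -8 + \left(\left(-4\right) 1 + 3\right) = -8 + \left(-4 + 3\right) = -8 - 1 = -9$)
$\left(32 + T 91\right) + U = \left(32 - 819\right) - 15015 = -787 - 15015 = -15802$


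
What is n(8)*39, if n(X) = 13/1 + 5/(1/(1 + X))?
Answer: 2262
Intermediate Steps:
n(X) = 18 + 5*X (n(X) = 13*1 + 5*(1 + X) = 13 + (5 + 5*X) = 18 + 5*X)
n(8)*39 = (18 + 5*8)*39 = (18 + 40)*39 = 58*39 = 2262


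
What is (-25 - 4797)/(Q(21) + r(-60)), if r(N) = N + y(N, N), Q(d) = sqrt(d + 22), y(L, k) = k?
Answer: 578640/14357 + 4822*sqrt(43)/14357 ≈ 42.506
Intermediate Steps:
Q(d) = sqrt(22 + d)
r(N) = 2*N (r(N) = N + N = 2*N)
(-25 - 4797)/(Q(21) + r(-60)) = (-25 - 4797)/(sqrt(22 + 21) + 2*(-60)) = -4822/(sqrt(43) - 120) = -4822/(-120 + sqrt(43))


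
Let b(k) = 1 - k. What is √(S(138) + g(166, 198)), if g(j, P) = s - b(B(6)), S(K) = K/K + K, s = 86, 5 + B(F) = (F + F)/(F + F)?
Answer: 2*√55 ≈ 14.832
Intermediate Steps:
B(F) = -4 (B(F) = -5 + (F + F)/(F + F) = -5 + (2*F)/((2*F)) = -5 + (2*F)*(1/(2*F)) = -5 + 1 = -4)
S(K) = 1 + K
g(j, P) = 81 (g(j, P) = 86 - (1 - 1*(-4)) = 86 - (1 + 4) = 86 - 1*5 = 86 - 5 = 81)
√(S(138) + g(166, 198)) = √((1 + 138) + 81) = √(139 + 81) = √220 = 2*√55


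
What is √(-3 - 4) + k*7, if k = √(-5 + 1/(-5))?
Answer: I*(√7 + 7*√130/5) ≈ 18.608*I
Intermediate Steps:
k = I*√130/5 (k = √(-5 - ⅕) = √(-26/5) = I*√130/5 ≈ 2.2803*I)
√(-3 - 4) + k*7 = √(-3 - 4) + (I*√130/5)*7 = √(-7) + 7*I*√130/5 = I*√7 + 7*I*√130/5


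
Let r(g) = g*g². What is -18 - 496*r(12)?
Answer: -857106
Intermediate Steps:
r(g) = g³
-18 - 496*r(12) = -18 - 496*12³ = -18 - 496*1728 = -18 - 857088 = -857106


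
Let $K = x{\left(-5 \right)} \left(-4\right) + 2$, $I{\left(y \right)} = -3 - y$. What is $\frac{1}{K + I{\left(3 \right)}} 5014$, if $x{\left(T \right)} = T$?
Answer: $\frac{2507}{8} \approx 313.38$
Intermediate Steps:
$K = 22$ ($K = \left(-5\right) \left(-4\right) + 2 = 20 + 2 = 22$)
$\frac{1}{K + I{\left(3 \right)}} 5014 = \frac{1}{22 - 6} \cdot 5014 = \frac{1}{16} \cdot 5014 = \frac{2507}{8}$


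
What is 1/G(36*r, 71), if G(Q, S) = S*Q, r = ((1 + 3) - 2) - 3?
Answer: -1/2556 ≈ -0.00039124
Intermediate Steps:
r = -1 (r = (4 - 2) - 3 = 2 - 3 = -1)
G(Q, S) = Q*S
1/G(36*r, 71) = 1/((36*(-1))*71) = 1/(-36*71) = 1/(-2556) = -1/2556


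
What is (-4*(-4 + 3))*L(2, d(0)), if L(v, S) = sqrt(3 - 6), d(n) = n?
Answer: 4*I*sqrt(3) ≈ 6.9282*I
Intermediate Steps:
L(v, S) = I*sqrt(3) (L(v, S) = sqrt(-3) = I*sqrt(3))
(-4*(-4 + 3))*L(2, d(0)) = (-4*(-4 + 3))*(I*sqrt(3)) = (-4*(-1))*(I*sqrt(3)) = 4*(I*sqrt(3)) = 4*I*sqrt(3)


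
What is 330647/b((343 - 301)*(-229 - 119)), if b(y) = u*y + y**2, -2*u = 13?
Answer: 330647/213722460 ≈ 0.0015471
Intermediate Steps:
u = -13/2 (u = -1/2*13 = -13/2 ≈ -6.5000)
b(y) = y**2 - 13*y/2 (b(y) = -13*y/2 + y**2 = y**2 - 13*y/2)
330647/b((343 - 301)*(-229 - 119)) = 330647/((((343 - 301)*(-229 - 119))*(-13 + 2*((343 - 301)*(-229 - 119)))/2)) = 330647/(((42*(-348))*(-13 + 2*(42*(-348)))/2)) = 330647/(((1/2)*(-14616)*(-13 + 2*(-14616)))) = 330647/(((1/2)*(-14616)*(-13 - 29232))) = 330647/(((1/2)*(-14616)*(-29245))) = 330647/213722460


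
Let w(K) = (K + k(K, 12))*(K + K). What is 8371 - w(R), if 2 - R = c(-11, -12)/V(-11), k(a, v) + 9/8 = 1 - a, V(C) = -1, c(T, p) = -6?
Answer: 8370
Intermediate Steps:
k(a, v) = -⅛ - a (k(a, v) = -9/8 + (1 - a) = -⅛ - a)
R = -4 (R = 2 - (-6)/(-1) = 2 - (-6)*(-1) = 2 - 1*6 = 2 - 6 = -4)
w(K) = -K/4 (w(K) = (K + (-⅛ - K))*(K + K) = -K/4)
8371 - w(R) = 8371 - (-1)*(-4)/4 = 8371 - 1*1 = 8371 - 1 = 8370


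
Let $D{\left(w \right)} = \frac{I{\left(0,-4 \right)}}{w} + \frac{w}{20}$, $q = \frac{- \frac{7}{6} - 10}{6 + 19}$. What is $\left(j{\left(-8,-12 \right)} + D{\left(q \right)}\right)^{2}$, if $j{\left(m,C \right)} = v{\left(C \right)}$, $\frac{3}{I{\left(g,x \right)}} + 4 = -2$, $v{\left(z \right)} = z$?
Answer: $\frac{4802624037121}{40401000000} \approx 118.87$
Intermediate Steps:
$I{\left(g,x \right)} = - \frac{1}{2}$ ($I{\left(g,x \right)} = \frac{3}{-4 - 2} = \frac{3}{-6} = 3 \left(- \frac{1}{6}\right) = - \frac{1}{2}$)
$j{\left(m,C \right)} = C$
$q = - \frac{67}{150}$ ($q = \frac{\left(-7\right) \frac{1}{6} - 10}{25} = \left(- \frac{7}{6} - 10\right) \frac{1}{25} = \left(- \frac{67}{6}\right) \frac{1}{25} = - \frac{67}{150} \approx -0.44667$)
$D{\left(w \right)} = - \frac{1}{2 w} + \frac{w}{20}$
$\left(j{\left(-8,-12 \right)} + D{\left(q \right)}\right)^{2} = \left(-12 + \frac{-10 + \left(- \frac{67}{150}\right)^{2}}{20 \left(- \frac{67}{150}\right)}\right)^{2} = \left(-12 + \frac{1}{20} \left(- \frac{150}{67}\right) \left(-10 + \frac{4489}{22500}\right)\right)^{2} = \left(-12 + \frac{1}{20} \left(- \frac{150}{67}\right) \left(- \frac{220511}{22500}\right)\right)^{2} = \left(-12 + \frac{220511}{201000}\right)^{2} = \left(- \frac{2191489}{201000}\right)^{2} = \frac{4802624037121}{40401000000}$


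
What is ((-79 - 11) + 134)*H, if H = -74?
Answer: -3256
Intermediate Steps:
((-79 - 11) + 134)*H = ((-79 - 11) + 134)*(-74) = (-90 + 134)*(-74) = 44*(-74) = -3256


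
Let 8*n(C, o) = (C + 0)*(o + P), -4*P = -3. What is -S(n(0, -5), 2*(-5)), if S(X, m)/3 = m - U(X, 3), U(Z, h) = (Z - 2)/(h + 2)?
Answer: 144/5 ≈ 28.800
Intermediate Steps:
P = ¾ (P = -¼*(-3) = ¾ ≈ 0.75000)
n(C, o) = C*(¾ + o)/8 (n(C, o) = ((C + 0)*(o + ¾))/8 = (C*(¾ + o))/8 = C*(¾ + o)/8)
U(Z, h) = (-2 + Z)/(2 + h)
S(X, m) = 6/5 + 3*m - 3*X/5 (S(X, m) = 3*(m - (-2 + X)/(2 + 3)) = 3*(m - (-2 + X)/5) = 3*(m - (-⅖ + X/5)) = 3*(m + (⅖ - X/5)) = 3*(⅖ + m - X/5) = 6/5 + 3*m - 3*X/5)
-S(n(0, -5), 2*(-5)) = -(6/5 + 3*(2*(-5)) - 3*0*(3 + 4*(-5))/160) = -(6/5 + 3*(-10) - 3*0*(3 - 20)/160) = -(6/5 - 30 - 3*0*(-17)/160) = -(6/5 - 30 - ⅗*0) = -(6/5 - 30 + 0) = -1*(-144/5) = 144/5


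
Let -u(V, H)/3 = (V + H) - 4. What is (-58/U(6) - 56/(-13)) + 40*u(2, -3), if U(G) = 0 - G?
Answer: 23945/39 ≈ 613.97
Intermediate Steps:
U(G) = -G
u(V, H) = 12 - 3*H - 3*V (u(V, H) = -3*((V + H) - 4) = -3*((H + V) - 4) = -3*(-4 + H + V) = 12 - 3*H - 3*V)
(-58/U(6) - 56/(-13)) + 40*u(2, -3) = (-58/((-1*6)) - 56/(-13)) + 40*(12 - 3*(-3) - 3*2) = (-58/(-6) - 56*(-1/13)) + 40*(12 + 9 - 6) = (-58*(-⅙) + 56/13) + 40*15 = (29/3 + 56/13) + 600 = 545/39 + 600 = 23945/39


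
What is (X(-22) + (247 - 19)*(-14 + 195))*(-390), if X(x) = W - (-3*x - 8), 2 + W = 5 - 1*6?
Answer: -16070730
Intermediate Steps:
W = -3 (W = -2 + (5 - 1*6) = -2 + (5 - 6) = -2 - 1 = -3)
X(x) = 5 + 3*x (X(x) = -3 - (-3*x - 8) = -3 - (-8 - 3*x) = -3 + (8 + 3*x) = 5 + 3*x)
(X(-22) + (247 - 19)*(-14 + 195))*(-390) = ((5 + 3*(-22)) + (247 - 19)*(-14 + 195))*(-390) = ((5 - 66) + 228*181)*(-390) = (-61 + 41268)*(-390) = 41207*(-390) = -16070730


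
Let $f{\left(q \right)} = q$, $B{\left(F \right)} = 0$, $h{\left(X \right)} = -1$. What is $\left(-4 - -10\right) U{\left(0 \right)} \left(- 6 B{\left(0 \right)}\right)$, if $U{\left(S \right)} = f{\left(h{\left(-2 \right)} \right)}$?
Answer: $0$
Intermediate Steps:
$U{\left(S \right)} = -1$
$\left(-4 - -10\right) U{\left(0 \right)} \left(- 6 B{\left(0 \right)}\right) = \left(-4 - -10\right) \left(-1\right) \left(\left(-6\right) 0\right) = \left(-4 + 10\right) \left(-1\right) 0 = 6 \left(-1\right) 0 = \left(-6\right) 0 = 0$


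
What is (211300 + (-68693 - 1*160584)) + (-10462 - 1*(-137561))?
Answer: 109122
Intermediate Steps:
(211300 + (-68693 - 1*160584)) + (-10462 - 1*(-137561)) = (211300 + (-68693 - 160584)) + (-10462 + 137561) = (211300 - 229277) + 127099 = -17977 + 127099 = 109122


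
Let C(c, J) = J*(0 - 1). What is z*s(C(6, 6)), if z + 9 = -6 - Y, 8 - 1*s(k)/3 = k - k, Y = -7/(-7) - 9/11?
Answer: -4008/11 ≈ -364.36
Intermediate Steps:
Y = 2/11 (Y = -7*(-⅐) - 9*1/11 = 1 - 9/11 = 2/11 ≈ 0.18182)
C(c, J) = -J (C(c, J) = J*(-1) = -J)
s(k) = 24 (s(k) = 24 - 3*(k - k) = 24 - 3*0 = 24 + 0 = 24)
z = -167/11 (z = -9 + (-6 - 1*2/11) = -9 + (-6 - 2/11) = -9 - 68/11 = -167/11 ≈ -15.182)
z*s(C(6, 6)) = -167/11*24 = -4008/11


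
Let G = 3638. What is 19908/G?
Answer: 9954/1819 ≈ 5.4722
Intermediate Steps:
19908/G = 19908/3638 = 19908*(1/3638) = 9954/1819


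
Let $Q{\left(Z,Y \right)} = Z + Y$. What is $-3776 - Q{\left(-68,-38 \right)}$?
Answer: $-3670$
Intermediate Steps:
$Q{\left(Z,Y \right)} = Y + Z$
$-3776 - Q{\left(-68,-38 \right)} = -3776 - \left(-38 - 68\right) = -3776 - -106 = -3776 + 106 = -3670$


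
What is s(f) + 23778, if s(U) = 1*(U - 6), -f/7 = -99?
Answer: 24465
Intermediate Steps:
f = 693 (f = -7*(-99) = 693)
s(U) = -6 + U (s(U) = 1*(-6 + U) = -6 + U)
s(f) + 23778 = (-6 + 693) + 23778 = 687 + 23778 = 24465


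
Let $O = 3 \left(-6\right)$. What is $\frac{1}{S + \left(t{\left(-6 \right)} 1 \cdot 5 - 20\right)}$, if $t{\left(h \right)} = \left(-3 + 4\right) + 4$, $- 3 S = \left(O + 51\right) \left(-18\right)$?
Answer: $\frac{1}{203} \approx 0.0049261$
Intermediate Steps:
$O = -18$
$S = 198$ ($S = - \frac{\left(-18 + 51\right) \left(-18\right)}{3} = - \frac{33 \left(-18\right)}{3} = \left(- \frac{1}{3}\right) \left(-594\right) = 198$)
$t{\left(h \right)} = 5$ ($t{\left(h \right)} = 1 + 4 = 5$)
$\frac{1}{S + \left(t{\left(-6 \right)} 1 \cdot 5 - 20\right)} = \frac{1}{198 - \left(20 - 5 \cdot 1 \cdot 5\right)} = \frac{1}{198 + \left(5 \cdot 5 - 20\right)} = \frac{1}{198 + \left(25 - 20\right)} = \frac{1}{198 + 5} = \frac{1}{203}$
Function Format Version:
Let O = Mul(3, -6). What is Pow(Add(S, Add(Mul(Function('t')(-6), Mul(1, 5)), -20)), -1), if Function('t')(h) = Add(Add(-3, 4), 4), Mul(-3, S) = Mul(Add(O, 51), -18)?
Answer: Rational(1, 203) ≈ 0.0049261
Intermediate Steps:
O = -18
S = 198 (S = Mul(Rational(-1, 3), Mul(Add(-18, 51), -18)) = Mul(Rational(-1, 3), Mul(33, -18)) = Mul(Rational(-1, 3), -594) = 198)
Function('t')(h) = 5 (Function('t')(h) = Add(1, 4) = 5)
Pow(Add(S, Add(Mul(Function('t')(-6), Mul(1, 5)), -20)), -1) = Pow(Add(198, Add(Mul(5, Mul(1, 5)), -20)), -1) = Pow(Add(198, Add(Mul(5, 5), -20)), -1) = Pow(Add(198, Add(25, -20)), -1) = Pow(Add(198, 5), -1) = Pow(203, -1) = Rational(1, 203)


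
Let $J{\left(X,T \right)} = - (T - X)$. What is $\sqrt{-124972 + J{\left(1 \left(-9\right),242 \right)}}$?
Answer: $i \sqrt{125223} \approx 353.87 i$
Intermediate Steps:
$J{\left(X,T \right)} = X - T$
$\sqrt{-124972 + J{\left(1 \left(-9\right),242 \right)}} = \sqrt{-124972 + \left(1 \left(-9\right) - 242\right)} = \sqrt{-124972 - 251} = \sqrt{-125223} = i \sqrt{125223}$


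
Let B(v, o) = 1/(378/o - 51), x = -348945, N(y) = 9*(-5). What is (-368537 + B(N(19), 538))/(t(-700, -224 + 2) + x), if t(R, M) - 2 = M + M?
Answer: 4986305879/4727206110 ≈ 1.0548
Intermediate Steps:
N(y) = -45
t(R, M) = 2 + 2*M (t(R, M) = 2 + (M + M) = 2 + 2*M)
B(v, o) = 1/(-51 + 378/o)
(-368537 + B(N(19), 538))/(t(-700, -224 + 2) + x) = (-368537 - 1*538/(-378 + 51*538))/((2 + 2*(-224 + 2)) - 348945) = (-368537 - 1*538/(-378 + 27438))/((2 + 2*(-222)) - 348945) = (-368537 - 1*538/27060)/((2 - 444) - 348945) = (-368537 - 1*538*1/27060)/(-442 - 348945) = (-368537 - 269/13530)/(-349387) = -4986305879/13530*(-1/349387) = 4986305879/4727206110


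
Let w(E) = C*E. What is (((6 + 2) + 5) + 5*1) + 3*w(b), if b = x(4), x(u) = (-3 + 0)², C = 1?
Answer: 45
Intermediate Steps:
x(u) = 9 (x(u) = (-3)² = 9)
b = 9
w(E) = E (w(E) = 1*E = E)
(((6 + 2) + 5) + 5*1) + 3*w(b) = (((6 + 2) + 5) + 5*1) + 3*9 = ((8 + 5) + 5) + 27 = (13 + 5) + 27 = 18 + 27 = 45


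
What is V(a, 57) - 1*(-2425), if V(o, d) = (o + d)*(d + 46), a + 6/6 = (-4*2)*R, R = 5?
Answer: 4073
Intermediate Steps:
a = -41 (a = -1 - 4*2*5 = -1 - 8*5 = -1 - 40 = -41)
V(o, d) = (46 + d)*(d + o) (V(o, d) = (d + o)*(46 + d) = (46 + d)*(d + o))
V(a, 57) - 1*(-2425) = (57² + 46*57 + 46*(-41) + 57*(-41)) - 1*(-2425) = (3249 + 2622 - 1886 - 2337) + 2425 = 1648 + 2425 = 4073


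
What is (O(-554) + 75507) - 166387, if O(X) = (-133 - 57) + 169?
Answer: -90901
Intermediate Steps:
O(X) = -21 (O(X) = -190 + 169 = -21)
(O(-554) + 75507) - 166387 = (-21 + 75507) - 166387 = 75486 - 166387 = -90901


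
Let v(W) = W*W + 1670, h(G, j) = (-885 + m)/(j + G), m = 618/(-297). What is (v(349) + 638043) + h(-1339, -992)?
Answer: 175733912087/230769 ≈ 7.6151e+5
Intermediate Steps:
m = -206/99 (m = 618*(-1/297) = -206/99 ≈ -2.0808)
h(G, j) = -87821/(99*(G + j)) (h(G, j) = (-885 - 206/99)/(j + G) = -87821/(99*(G + j)))
v(W) = 1670 + W² (v(W) = W² + 1670 = 1670 + W²)
(v(349) + 638043) + h(-1339, -992) = ((1670 + 349²) + 638043) - 87821/(99*(-1339) + 99*(-992)) = ((1670 + 121801) + 638043) - 87821/(-132561 - 98208) = (123471 + 638043) - 87821/(-230769) = 761514 - 87821*(-1/230769) = 761514 + 87821/230769 = 175733912087/230769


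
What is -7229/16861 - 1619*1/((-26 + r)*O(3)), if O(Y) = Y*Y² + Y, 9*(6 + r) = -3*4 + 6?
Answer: 20213539/16523780 ≈ 1.2233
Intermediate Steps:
r = -20/3 (r = -6 + (-3*4 + 6)/9 = -6 + (-12 + 6)/9 = -6 + (⅑)*(-6) = -6 - ⅔ = -20/3 ≈ -6.6667)
O(Y) = Y + Y³ (O(Y) = Y³ + Y = Y + Y³)
-7229/16861 - 1619*1/((-26 + r)*O(3)) = -7229/16861 - 1619*1/((-26 - 20/3)*(3 + 3³)) = -7229*1/16861 - 1619*(-3/(98*(3 + 27))) = -7229/16861 - 1619/(30*(-98/3)) = -7229/16861 - 1619/(-980) = -7229/16861 - 1619*(-1/980) = -7229/16861 + 1619/980 = 20213539/16523780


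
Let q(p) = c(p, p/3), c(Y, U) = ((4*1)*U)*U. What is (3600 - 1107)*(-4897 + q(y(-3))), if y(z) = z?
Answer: -12198249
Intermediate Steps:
c(Y, U) = 4*U**2 (c(Y, U) = (4*U)*U = 4*U**2)
q(p) = 4*p**2/9 (q(p) = 4*(p/3)**2 = 4*(p**2/9) = 4*p**2/9)
(3600 - 1107)*(-4897 + q(y(-3))) = (3600 - 1107)*(-4897 + (4/9)*(-3)**2) = 2493*(-4897 + (4/9)*9) = 2493*(-4897 + 4) = 2493*(-4893) = -12198249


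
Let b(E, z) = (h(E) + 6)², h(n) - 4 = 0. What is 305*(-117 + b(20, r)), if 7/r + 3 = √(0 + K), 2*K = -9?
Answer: -5185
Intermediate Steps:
K = -9/2 (K = (½)*(-9) = -9/2 ≈ -4.5000)
r = 7/(-3 + 3*I*√2/2) (r = 7/(-3 + √(0 - 9/2)) = 7/(-3 + √(-9/2)) = 7/(-3 + 3*I*√2/2) ≈ -1.5556 - 1.0999*I)
h(n) = 4 (h(n) = 4 + 0 = 4)
b(E, z) = 100 (b(E, z) = (4 + 6)² = 10² = 100)
305*(-117 + b(20, r)) = 305*(-117 + 100) = 305*(-17) = -5185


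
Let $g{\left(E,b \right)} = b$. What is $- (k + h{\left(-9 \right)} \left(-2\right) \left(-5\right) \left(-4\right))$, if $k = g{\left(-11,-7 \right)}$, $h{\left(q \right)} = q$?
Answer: $-353$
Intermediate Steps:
$k = -7$
$- (k + h{\left(-9 \right)} \left(-2\right) \left(-5\right) \left(-4\right)) = - (-7 - 9 \left(-2\right) \left(-5\right) \left(-4\right)) = - (-7 - 9 \cdot 10 \left(-4\right)) = - (-7 - -360) = - (-7 + 360) = \left(-1\right) 353 = -353$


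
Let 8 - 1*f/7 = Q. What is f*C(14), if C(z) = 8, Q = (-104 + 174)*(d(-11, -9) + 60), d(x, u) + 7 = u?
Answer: -172032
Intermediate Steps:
d(x, u) = -7 + u
Q = 3080 (Q = (-104 + 174)*((-7 - 9) + 60) = 70*(-16 + 60) = 70*44 = 3080)
f = -21504 (f = 56 - 7*3080 = 56 - 21560 = -21504)
f*C(14) = -21504*8 = -172032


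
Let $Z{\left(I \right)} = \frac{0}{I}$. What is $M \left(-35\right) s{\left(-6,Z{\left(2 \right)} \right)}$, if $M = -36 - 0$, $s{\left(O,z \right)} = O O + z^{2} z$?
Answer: $45360$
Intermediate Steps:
$Z{\left(I \right)} = 0$
$s{\left(O,z \right)} = O^{2} + z^{3}$
$M = -36$ ($M = -36 + 0 = -36$)
$M \left(-35\right) s{\left(-6,Z{\left(2 \right)} \right)} = \left(-36\right) \left(-35\right) \left(\left(-6\right)^{2} + 0^{3}\right) = 1260 \left(36 + 0\right) = 1260 \cdot 36 = 45360$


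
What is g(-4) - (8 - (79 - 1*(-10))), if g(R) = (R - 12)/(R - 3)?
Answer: 583/7 ≈ 83.286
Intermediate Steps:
g(R) = (-12 + R)/(-3 + R)
g(-4) - (8 - (79 - 1*(-10))) = (-12 - 4)/(-3 - 4) - (8 - (79 - 1*(-10))) = -16/(-7) - (8 - (79 + 10)) = -1/7*(-16) - (8 - 1*89) = 16/7 - (8 - 89) = 16/7 - 1*(-81) = 16/7 + 81 = 583/7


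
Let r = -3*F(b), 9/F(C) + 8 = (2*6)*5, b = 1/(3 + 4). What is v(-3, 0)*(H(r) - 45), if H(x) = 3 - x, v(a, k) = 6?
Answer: -6471/26 ≈ -248.88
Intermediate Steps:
b = ⅐ (b = 1/7 = ⅐ ≈ 0.14286)
F(C) = 9/52 (F(C) = 9/(-8 + (2*6)*5) = 9/(-8 + 12*5) = 9/(-8 + 60) = 9/52)
r = -27/52 (r = -3*9/52 = -27/52 ≈ -0.51923)
v(-3, 0)*(H(r) - 45) = 6*((3 - 1*(-27/52)) - 45) = 6*((3 + 27/52) - 45) = 6*(183/52 - 45) = 6*(-2157/52) = -6471/26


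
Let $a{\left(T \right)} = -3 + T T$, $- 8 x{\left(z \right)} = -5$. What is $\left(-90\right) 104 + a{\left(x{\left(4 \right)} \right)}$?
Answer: $- \frac{599207}{64} \approx -9362.6$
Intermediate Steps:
$x{\left(z \right)} = \frac{5}{8}$ ($x{\left(z \right)} = \left(- \frac{1}{8}\right) \left(-5\right) = \frac{5}{8}$)
$a{\left(T \right)} = -3 + T^{2}$
$\left(-90\right) 104 + a{\left(x{\left(4 \right)} \right)} = \left(-90\right) 104 - \left(3 - \left(\frac{5}{8}\right)^{2}\right) = -9360 + \left(-3 + \frac{25}{64}\right) = -9360 - \frac{167}{64} = - \frac{599207}{64}$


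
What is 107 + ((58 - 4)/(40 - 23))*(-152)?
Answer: -6389/17 ≈ -375.82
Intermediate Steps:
107 + ((58 - 4)/(40 - 23))*(-152) = 107 + (54/17)*(-152) = 107 - 8208/17 = -6389/17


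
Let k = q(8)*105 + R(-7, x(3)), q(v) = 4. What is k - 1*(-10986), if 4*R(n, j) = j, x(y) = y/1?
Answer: 45627/4 ≈ 11407.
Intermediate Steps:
x(y) = y (x(y) = y*1 = y)
R(n, j) = j/4
k = 1683/4 (k = 4*105 + (¼)*3 = 420 + ¾ = 1683/4 ≈ 420.75)
k - 1*(-10986) = 1683/4 - 1*(-10986) = 1683/4 + 10986 = 45627/4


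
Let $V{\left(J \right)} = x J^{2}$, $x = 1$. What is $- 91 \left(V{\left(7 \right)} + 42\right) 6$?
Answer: $-49686$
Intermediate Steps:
$V{\left(J \right)} = J^{2}$ ($V{\left(J \right)} = 1 J^{2} = J^{2}$)
$- 91 \left(V{\left(7 \right)} + 42\right) 6 = - 91 \left(7^{2} + 42\right) 6 = - 91 \left(49 + 42\right) 6 = \left(-91\right) 91 \cdot 6 = \left(-8281\right) 6 = -49686$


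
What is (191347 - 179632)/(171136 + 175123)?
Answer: 11715/346259 ≈ 0.033833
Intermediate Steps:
(191347 - 179632)/(171136 + 175123) = 11715/346259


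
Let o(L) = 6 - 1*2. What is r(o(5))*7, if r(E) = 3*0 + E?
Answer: 28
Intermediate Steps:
o(L) = 4 (o(L) = 6 - 2 = 4)
r(E) = E (r(E) = 0 + E = E)
r(o(5))*7 = 4*7 = 28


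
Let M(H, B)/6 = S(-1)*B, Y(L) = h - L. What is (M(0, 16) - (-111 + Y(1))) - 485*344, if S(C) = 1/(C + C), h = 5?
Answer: -166781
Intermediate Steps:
S(C) = 1/(2*C)
Y(L) = 5 - L
M(H, B) = -3*B (M(H, B) = 6*(((½)/(-1))*B) = 6*(((½)*(-1))*B) = 6*(-B/2) = -3*B)
(M(0, 16) - (-111 + Y(1))) - 485*344 = (-3*16 - (-111 + (5 - 1*1))) - 485*344 = (-48 - (-111 + (5 - 1))) - 166840 = (-48 - (-111 + 4)) - 166840 = (-48 - 1*(-107)) - 166840 = (-48 + 107) - 166840 = 59 - 166840 = -166781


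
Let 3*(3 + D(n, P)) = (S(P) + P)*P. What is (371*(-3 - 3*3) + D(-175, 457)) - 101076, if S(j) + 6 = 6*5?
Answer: -96776/3 ≈ -32259.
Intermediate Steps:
S(j) = 24 (S(j) = -6 + 6*5 = -6 + 30 = 24)
D(n, P) = -3 + P*(24 + P)/3 (D(n, P) = -3 + ((24 + P)*P)/3 = -3 + (P*(24 + P))/3 = -3 + P*(24 + P)/3)
(371*(-3 - 3*3) + D(-175, 457)) - 101076 = (371*(-3 - 3*3) + (-3 + 8*457 + (⅓)*457²)) - 101076 = (371*(-3 - 9) + (-3 + 3656 + (⅓)*208849)) - 101076 = (371*(-12) + (-3 + 3656 + 208849/3)) - 101076 = (-4452 + 219808/3) - 101076 = 206452/3 - 101076 = -96776/3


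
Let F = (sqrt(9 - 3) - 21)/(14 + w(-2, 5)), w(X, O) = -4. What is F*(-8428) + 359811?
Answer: 1887549/5 - 4214*sqrt(6)/5 ≈ 3.7545e+5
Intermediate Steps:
F = -21/10 + sqrt(6)/10 (F = (sqrt(9 - 3) - 21)/(14 - 4) = (sqrt(6) - 21)/10 = (-21 + sqrt(6))*(1/10) = -21/10 + sqrt(6)/10 ≈ -1.8551)
F*(-8428) + 359811 = (-21/10 + sqrt(6)/10)*(-8428) + 359811 = (88494/5 - 4214*sqrt(6)/5) + 359811 = 1887549/5 - 4214*sqrt(6)/5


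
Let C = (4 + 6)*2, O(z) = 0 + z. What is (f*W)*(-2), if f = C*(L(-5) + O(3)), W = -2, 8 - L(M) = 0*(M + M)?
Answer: 880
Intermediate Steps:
O(z) = z
L(M) = 8 (L(M) = 8 - 0*(M + M) = 8 - 0*2*M = 8 - 1*0 = 8 + 0 = 8)
C = 20 (C = 10*2 = 20)
f = 220 (f = 20*(8 + 3) = 20*11 = 220)
(f*W)*(-2) = (220*(-2))*(-2) = -440*(-2) = 880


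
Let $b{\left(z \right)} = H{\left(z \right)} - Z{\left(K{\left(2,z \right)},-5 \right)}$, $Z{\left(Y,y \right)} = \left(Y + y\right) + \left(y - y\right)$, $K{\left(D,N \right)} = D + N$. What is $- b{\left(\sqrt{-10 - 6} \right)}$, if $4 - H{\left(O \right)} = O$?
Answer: $-7 + 8 i \approx -7.0 + 8.0 i$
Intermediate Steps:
$H{\left(O \right)} = 4 - O$
$Z{\left(Y,y \right)} = Y + y$ ($Z{\left(Y,y \right)} = \left(Y + y\right) + 0 = Y + y$)
$b{\left(z \right)} = 7 - 2 z$ ($b{\left(z \right)} = \left(4 - z\right) - \left(\left(2 + z\right) - 5\right) = \left(4 - z\right) - \left(-3 + z\right) = 7 - 2 z$)
$- b{\left(\sqrt{-10 - 6} \right)} = - (7 - 2 \sqrt{-10 - 6}) = - (7 - 2 \sqrt{-16}) = - (7 - 2 \cdot 4 i) = - (7 - 8 i) = -7 + 8 i$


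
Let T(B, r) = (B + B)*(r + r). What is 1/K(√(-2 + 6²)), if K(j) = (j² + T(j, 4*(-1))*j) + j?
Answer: -15/7649 - √34/260066 ≈ -0.0019835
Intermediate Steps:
T(B, r) = 4*B*r (T(B, r) = (2*B)*(2*r) = 4*B*r)
K(j) = j - 15*j² (K(j) = (j² + (4*j*(4*(-1)))*j) + j = (j² + (4*j*(-4))*j) + j = (j² + (-16*j)*j) + j = (j² - 16*j²) + j = -15*j² + j = j - 15*j²)
1/K(√(-2 + 6²)) = 1/(√(-2 + 6²)*(1 - 15*√(-2 + 6²))) = 1/(√(-2 + 36)*(1 - 15*√(-2 + 36))) = 1/(√34*(1 - 15*√34)) = √34/(34*(1 - 15*√34))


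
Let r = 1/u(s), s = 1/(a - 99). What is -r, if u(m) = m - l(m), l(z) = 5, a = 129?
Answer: 30/149 ≈ 0.20134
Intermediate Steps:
s = 1/30 (s = 1/(129 - 99) = 1/30 ≈ 0.033333)
u(m) = -5 + m (u(m) = m - 1*5 = m - 5 = -5 + m)
r = -30/149 (r = 1/(-5 + 1/30) = 1/(-149/30) = -30/149 ≈ -0.20134)
-r = -1*(-30/149) = 30/149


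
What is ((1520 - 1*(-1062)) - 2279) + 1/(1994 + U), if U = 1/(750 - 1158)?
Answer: 246506361/813551 ≈ 303.00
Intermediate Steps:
U = -1/408 (U = 1/(-408) = -1/408 ≈ -0.0024510)
((1520 - 1*(-1062)) - 2279) + 1/(1994 + U) = ((1520 - 1*(-1062)) - 2279) + 1/(1994 - 1/408) = ((1520 + 1062) - 2279) + 1/(813551/408) = (2582 - 2279) + 408/813551 = 303 + 408/813551 = 246506361/813551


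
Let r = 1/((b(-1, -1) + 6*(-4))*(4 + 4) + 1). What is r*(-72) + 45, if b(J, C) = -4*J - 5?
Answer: 9027/199 ≈ 45.362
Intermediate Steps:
b(J, C) = -5 - 4*J
r = -1/199 (r = 1/(((-5 - 4*(-1)) + 6*(-4))*(4 + 4) + 1) = 1/(((-5 + 4) - 24)*8 + 1) = 1/((-1 - 24)*8 + 1) = 1/(-25*8 + 1) = 1/(-200 + 1) = 1/(-199) = -1/199 ≈ -0.0050251)
r*(-72) + 45 = -1/199*(-72) + 45 = 72/199 + 45 = 9027/199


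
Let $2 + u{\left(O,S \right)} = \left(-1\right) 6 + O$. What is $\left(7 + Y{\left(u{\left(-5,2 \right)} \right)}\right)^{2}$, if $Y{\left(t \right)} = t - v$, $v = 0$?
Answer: $36$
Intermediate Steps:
$u{\left(O,S \right)} = -8 + O$ ($u{\left(O,S \right)} = -2 + \left(\left(-1\right) 6 + O\right) = -2 + \left(-6 + O\right) = -8 + O$)
$Y{\left(t \right)} = t$ ($Y{\left(t \right)} = t - 0 = t + 0 = t$)
$\left(7 + Y{\left(u{\left(-5,2 \right)} \right)}\right)^{2} = \left(7 - 13\right)^{2} = \left(-6\right)^{2} = 36$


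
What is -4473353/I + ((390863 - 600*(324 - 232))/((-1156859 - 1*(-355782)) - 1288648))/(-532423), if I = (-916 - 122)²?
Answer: -1659043719087312301/399594405082068900 ≈ -4.1518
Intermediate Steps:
I = 1077444 (I = (-1038)² = 1077444)
-4473353/I + ((390863 - 600*(324 - 232))/((-1156859 - 1*(-355782)) - 1288648))/(-532423) = -4473353/1077444 + ((390863 - 600*(324 - 232))/((-1156859 - 1*(-355782)) - 1288648))/(-532423) = -4473353*1/1077444 + ((390863 - 600*92)/((-1156859 + 355782) - 1288648))*(-1/532423) = -4473353/1077444 + ((390863 - 55200)/(-801077 - 1288648))*(-1/532423) = -4473353/1077444 + (335663/(-2089725))*(-1/532423) = -4473353/1077444 + (335663*(-1/2089725))*(-1/532423) = -4473353/1077444 - 335663/2089725*(-1/532423) = -4473353/1077444 + 335663/1112617653675 = -1659043719087312301/399594405082068900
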